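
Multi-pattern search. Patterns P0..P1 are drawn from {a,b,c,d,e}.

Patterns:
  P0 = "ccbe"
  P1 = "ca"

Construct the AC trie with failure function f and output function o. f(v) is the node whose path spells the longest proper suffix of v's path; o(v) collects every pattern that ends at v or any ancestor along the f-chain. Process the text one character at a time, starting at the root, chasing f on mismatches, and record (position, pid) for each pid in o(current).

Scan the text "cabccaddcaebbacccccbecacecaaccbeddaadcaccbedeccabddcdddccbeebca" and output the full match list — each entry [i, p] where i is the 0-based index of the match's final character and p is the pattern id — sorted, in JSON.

Build:
Trie nodes:
  n0 'ε': c→1
  n1 'c': a→5 c→2
  n2 'cc': b→3
  n3 'ccb': e→4
  n4 'ccbe': ·  [P0 ends]
  n5 'ca': ·  [P1 ends]

Failure links (BFS by depth):
  fail(1) 'c': from fail(0)=0 chase 'c': 0 ⇒ 0;  out=∅∪out(0)=∅
  fail(2) 'cc': from fail(1)=0 chase 'c': 0 ⇒ 1;  out=∅∪out(1)=∅
  fail(5) 'ca': from fail(1)=0 chase 'a': 0 ⇒ 0;  out={1}∪out(0)={1}
  fail(3) 'ccb': from fail(2)=1 chase 'b': 1→0 ⇒ 0;  out=∅∪out(0)=∅
  fail(4) 'ccbe': from fail(3)=0 chase 'e': 0 ⇒ 0;  out={0}∪out(0)={0}

Run:
i=0 'c': node 0→1
i=1 'a': node 1→5  ** P1@[0:1]
i=2 'b': node 5→0 (fail-walked)
i=3 'c': node 0→1
i=4 'c': node 1→2
i=5 'a': node 2→5 (fail-walked)  ** P1@[4:5]
i=6 'd': node 5→0 (fail-walked)
i=7 'd': node 0→0
i=8 'c': node 0→1
i=9 'a': node 1→5  ** P1@[8:9]
i=10 'e': node 5→0 (fail-walked)
i=11 'b': node 0→0
i=12 'b': node 0→0
i=13 'a': node 0→0
i=14 'c': node 0→1
i=15 'c': node 1→2
i=16 'c': node 2→2 (fail-walked)
i=17 'c': node 2→2 (fail-walked)
i=18 'c': node 2→2 (fail-walked)
i=19 'b': node 2→3
i=20 'e': node 3→4  ** P0@[17:20]
i=21 'c': node 4→1 (fail-walked)
i=22 'a': node 1→5  ** P1@[21:22]
i=23 'c': node 5→1 (fail-walked)
i=24 'e': node 1→0 (fail-walked)
i=25 'c': node 0→1
i=26 'a': node 1→5  ** P1@[25:26]
i=27 'a': node 5→0 (fail-walked)
i=28 'c': node 0→1
i=29 'c': node 1→2
i=30 'b': node 2→3
i=31 'e': node 3→4  ** P0@[28:31]
i=32 'd': node 4→0 (fail-walked)
i=33 'd': node 0→0
i=34 'a': node 0→0
i=35 'a': node 0→0
i=36 'd': node 0→0
i=37 'c': node 0→1
i=38 'a': node 1→5  ** P1@[37:38]
i=39 'c': node 5→1 (fail-walked)
i=40 'c': node 1→2
i=41 'b': node 2→3
i=42 'e': node 3→4  ** P0@[39:42]
i=43 'd': node 4→0 (fail-walked)
i=44 'e': node 0→0
i=45 'c': node 0→1
i=46 'c': node 1→2
i=47 'a': node 2→5 (fail-walked)  ** P1@[46:47]
i=48 'b': node 5→0 (fail-walked)
i=49 'd': node 0→0
i=50 'd': node 0→0
i=51 'c': node 0→1
i=52 'd': node 1→0 (fail-walked)
i=53 'd': node 0→0
i=54 'd': node 0→0
i=55 'c': node 0→1
i=56 'c': node 1→2
i=57 'b': node 2→3
i=58 'e': node 3→4  ** P0@[55:58]
i=59 'e': node 4→0 (fail-walked)
i=60 'b': node 0→0
i=61 'c': node 0→1
i=62 'a': node 1→5  ** P1@[61:62]

Matches: [[1,1],[5,1],[9,1],[20,0],[22,1],[26,1],[31,0],[38,1],[42,0],[47,1],[58,0],[62,1]]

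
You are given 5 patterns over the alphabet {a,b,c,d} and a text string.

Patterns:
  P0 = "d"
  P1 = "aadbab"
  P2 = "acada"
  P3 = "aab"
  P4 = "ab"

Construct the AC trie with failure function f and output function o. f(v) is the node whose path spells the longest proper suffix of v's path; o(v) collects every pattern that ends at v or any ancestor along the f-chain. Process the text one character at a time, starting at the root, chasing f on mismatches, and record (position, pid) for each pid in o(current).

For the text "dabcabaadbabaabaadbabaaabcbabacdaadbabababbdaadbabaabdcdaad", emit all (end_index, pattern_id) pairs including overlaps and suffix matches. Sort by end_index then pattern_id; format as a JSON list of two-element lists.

Build:
Trie nodes:
  n0 'ε': a→2 d→1
  n1 'd': ·  [P0 ends]
  n2 'a': a→3 b→13 c→8
  n3 'aa': b→12 d→4
  n4 'aad': b→5
  n5 'aadb': a→6
  n6 'aadba': b→7
  n7 'aadbab': ·  [P1 ends]
  n8 'ac': a→9
  n9 'aca': d→10
  n10 'acad': a→11
  n11 'acada': ·  [P2 ends]
  n12 'aab': ·  [P3 ends]
  n13 'ab': ·  [P4 ends]

BFS fail/out derivation:
  fail(1) 'd': from fail(0)=0 chase 'd': 0 ⇒ 0;  out={0}∪out(0)={0}
  fail(2) 'a': from fail(0)=0 chase 'a': 0 ⇒ 0;  out=∅∪out(0)=∅
  fail(3) 'aa': from fail(2)=0 chase 'a': 0 ⇒ 2;  out=∅∪out(2)=∅
  fail(8) 'ac': from fail(2)=0 chase 'c': 0 ⇒ 0;  out=∅∪out(0)=∅
  fail(13) 'ab': from fail(2)=0 chase 'b': 0 ⇒ 0;  out={4}∪out(0)={4}
  fail(4) 'aad': from fail(3)=2 chase 'd': 2→0 ⇒ 1;  out=∅∪out(1)={0}
  fail(9) 'aca': from fail(8)=0 chase 'a': 0 ⇒ 2;  out=∅∪out(2)=∅
  fail(12) 'aab': from fail(3)=2 chase 'b': 2 ⇒ 13;  out={3}∪out(13)={3,4}
  fail(5) 'aadb': from fail(4)=1 chase 'b': 1→0 ⇒ 0;  out=∅∪out(0)=∅
  fail(10) 'acad': from fail(9)=2 chase 'd': 2→0 ⇒ 1;  out=∅∪out(1)={0}
  fail(6) 'aadba': from fail(5)=0 chase 'a': 0 ⇒ 2;  out=∅∪out(2)=∅
  fail(11) 'acada': from fail(10)=1 chase 'a': 1→0 ⇒ 2;  out={2}∪out(2)={2}
  fail(7) 'aadbab': from fail(6)=2 chase 'b': 2 ⇒ 13;  out={1}∪out(13)={1,4}

Text stream:
pos 0 'd': at 1  → match P0@[0:0]
pos 1 'a': at 2 (fail-walked)
pos 2 'b': at 13  → match P4@[1:2]
pos 3 'c': at 0 (fail-walked)
pos 4 'a': at 2
pos 5 'b': at 13  → match P4@[4:5]
pos 6 'a': at 2 (fail-walked)
pos 7 'a': at 3
pos 8 'd': at 4  → match P0@[8:8]
pos 9 'b': at 5
pos 10 'a': at 6
pos 11 'b': at 7  → match P1@[6:11],P4@[10:11]
pos 12 'a': at 2 (fail-walked)
pos 13 'a': at 3
pos 14 'b': at 12  → match P3@[12:14],P4@[13:14]
pos 15 'a': at 2 (fail-walked)
pos 16 'a': at 3
pos 17 'd': at 4  → match P0@[17:17]
pos 18 'b': at 5
pos 19 'a': at 6
pos 20 'b': at 7  → match P1@[15:20],P4@[19:20]
pos 21 'a': at 2 (fail-walked)
pos 22 'a': at 3
pos 23 'a': at 3 (fail-walked)
pos 24 'b': at 12  → match P3@[22:24],P4@[23:24]
pos 25 'c': at 0 (fail-walked)
pos 26 'b': at 0
pos 27 'a': at 2
pos 28 'b': at 13  → match P4@[27:28]
pos 29 'a': at 2 (fail-walked)
pos 30 'c': at 8
pos 31 'd': at 1 (fail-walked)  → match P0@[31:31]
pos 32 'a': at 2 (fail-walked)
pos 33 'a': at 3
pos 34 'd': at 4  → match P0@[34:34]
pos 35 'b': at 5
pos 36 'a': at 6
pos 37 'b': at 7  → match P1@[32:37],P4@[36:37]
pos 38 'a': at 2 (fail-walked)
pos 39 'b': at 13  → match P4@[38:39]
pos 40 'a': at 2 (fail-walked)
pos 41 'b': at 13  → match P4@[40:41]
pos 42 'b': at 0 (fail-walked)
pos 43 'd': at 1  → match P0@[43:43]
pos 44 'a': at 2 (fail-walked)
pos 45 'a': at 3
pos 46 'd': at 4  → match P0@[46:46]
pos 47 'b': at 5
pos 48 'a': at 6
pos 49 'b': at 7  → match P1@[44:49],P4@[48:49]
pos 50 'a': at 2 (fail-walked)
pos 51 'a': at 3
pos 52 'b': at 12  → match P3@[50:52],P4@[51:52]
pos 53 'd': at 1 (fail-walked)  → match P0@[53:53]
pos 54 'c': at 0 (fail-walked)
pos 55 'd': at 1  → match P0@[55:55]
pos 56 'a': at 2 (fail-walked)
pos 57 'a': at 3
pos 58 'd': at 4  → match P0@[58:58]

Matches: [[0,0],[2,4],[5,4],[8,0],[11,1],[11,4],[14,3],[14,4],[17,0],[20,1],[20,4],[24,3],[24,4],[28,4],[31,0],[34,0],[37,1],[37,4],[39,4],[41,4],[43,0],[46,0],[49,1],[49,4],[52,3],[52,4],[53,0],[55,0],[58,0]]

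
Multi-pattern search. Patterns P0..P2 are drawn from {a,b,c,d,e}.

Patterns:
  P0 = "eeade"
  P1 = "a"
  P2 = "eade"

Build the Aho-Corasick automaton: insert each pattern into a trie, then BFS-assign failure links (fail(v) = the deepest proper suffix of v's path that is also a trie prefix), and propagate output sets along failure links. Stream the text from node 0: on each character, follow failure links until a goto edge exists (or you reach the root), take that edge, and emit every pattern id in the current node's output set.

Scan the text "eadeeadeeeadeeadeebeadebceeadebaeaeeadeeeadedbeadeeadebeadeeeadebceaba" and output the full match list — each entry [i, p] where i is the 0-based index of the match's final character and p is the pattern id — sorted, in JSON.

Build automaton:
Trie nodes:
  n0 'ε': a→6 e→1
  n1 'e': a→7 e→2
  n2 'ee': a→3
  n3 'eea': d→4
  n4 'eead': e→5
  n5 'eeade': ·  [P0 ends]
  n6 'a': ·  [P1 ends]
  n7 'ea': d→8
  n8 'ead': e→9
  n9 'eade': ·  [P2 ends]

Failure links (BFS by depth):
  n1('e'): parent n0 fail=0; on 'e' 0 → fail=0;  out ∅∪∅=∅
  n6('a'): parent n0 fail=0; on 'a' 0 → fail=0;  out {1}∪∅={1}
  n2('ee'): parent n1 fail=0; on 'e' 0 → fail=1;  out ∅∪∅=∅
  n7('ea'): parent n1 fail=0; on 'a' 0 → fail=6;  out ∅∪{1}={1}
  n3('eea'): parent n2 fail=1; on 'a' 1 → fail=7;  out ∅∪{1}={1}
  n8('ead'): parent n7 fail=6; on 'd' 6→0 → fail=0;  out ∅∪∅=∅
  n4('eead'): parent n3 fail=7; on 'd' 7 → fail=8;  out ∅∪∅=∅
  n9('eade'): parent n8 fail=0; on 'e' 0 → fail=1;  out {2}∪∅={2}
  n5('eeade'): parent n4 fail=8; on 'e' 8 → fail=9;  out {0}∪{2}={0,2}

Text stream:
pos 0 'e': at 1
pos 1 'a': at 7  ** P1@[1:1]
pos 2 'd': at 8
pos 3 'e': at 9  ** P2@[0:3]
pos 4 'e': at 2 (via fail)
pos 5 'a': at 3  ** P1@[5:5]
pos 6 'd': at 4
pos 7 'e': at 5  ** P0@[3:7],P2@[4:7]
pos 8 'e': at 2 (via fail)
pos 9 'e': at 2 (via fail)
pos 10 'a': at 3  ** P1@[10:10]
pos 11 'd': at 4
pos 12 'e': at 5  ** P0@[8:12],P2@[9:12]
pos 13 'e': at 2 (via fail)
pos 14 'a': at 3  ** P1@[14:14]
pos 15 'd': at 4
pos 16 'e': at 5  ** P0@[12:16],P2@[13:16]
pos 17 'e': at 2 (via fail)
pos 18 'b': at 0 (via fail)
pos 19 'e': at 1
pos 20 'a': at 7  ** P1@[20:20]
pos 21 'd': at 8
pos 22 'e': at 9  ** P2@[19:22]
pos 23 'b': at 0 (via fail)
pos 24 'c': at 0
pos 25 'e': at 1
pos 26 'e': at 2
pos 27 'a': at 3  ** P1@[27:27]
pos 28 'd': at 4
pos 29 'e': at 5  ** P0@[25:29],P2@[26:29]
pos 30 'b': at 0 (via fail)
pos 31 'a': at 6  ** P1@[31:31]
pos 32 'e': at 1 (via fail)
pos 33 'a': at 7  ** P1@[33:33]
pos 34 'e': at 1 (via fail)
pos 35 'e': at 2
pos 36 'a': at 3  ** P1@[36:36]
pos 37 'd': at 4
pos 38 'e': at 5  ** P0@[34:38],P2@[35:38]
pos 39 'e': at 2 (via fail)
pos 40 'e': at 2 (via fail)
pos 41 'a': at 3  ** P1@[41:41]
pos 42 'd': at 4
pos 43 'e': at 5  ** P0@[39:43],P2@[40:43]
pos 44 'd': at 0 (via fail)
pos 45 'b': at 0
pos 46 'e': at 1
pos 47 'a': at 7  ** P1@[47:47]
pos 48 'd': at 8
pos 49 'e': at 9  ** P2@[46:49]
pos 50 'e': at 2 (via fail)
pos 51 'a': at 3  ** P1@[51:51]
pos 52 'd': at 4
pos 53 'e': at 5  ** P0@[49:53],P2@[50:53]
pos 54 'b': at 0 (via fail)
pos 55 'e': at 1
pos 56 'a': at 7  ** P1@[56:56]
pos 57 'd': at 8
pos 58 'e': at 9  ** P2@[55:58]
pos 59 'e': at 2 (via fail)
pos 60 'e': at 2 (via fail)
pos 61 'a': at 3  ** P1@[61:61]
pos 62 'd': at 4
pos 63 'e': at 5  ** P0@[59:63],P2@[60:63]
pos 64 'b': at 0 (via fail)
pos 65 'c': at 0
pos 66 'e': at 1
pos 67 'a': at 7  ** P1@[67:67]
pos 68 'b': at 0 (via fail)
pos 69 'a': at 6  ** P1@[69:69]

Result: [[1,1],[3,2],[5,1],[7,0],[7,2],[10,1],[12,0],[12,2],[14,1],[16,0],[16,2],[20,1],[22,2],[27,1],[29,0],[29,2],[31,1],[33,1],[36,1],[38,0],[38,2],[41,1],[43,0],[43,2],[47,1],[49,2],[51,1],[53,0],[53,2],[56,1],[58,2],[61,1],[63,0],[63,2],[67,1],[69,1]]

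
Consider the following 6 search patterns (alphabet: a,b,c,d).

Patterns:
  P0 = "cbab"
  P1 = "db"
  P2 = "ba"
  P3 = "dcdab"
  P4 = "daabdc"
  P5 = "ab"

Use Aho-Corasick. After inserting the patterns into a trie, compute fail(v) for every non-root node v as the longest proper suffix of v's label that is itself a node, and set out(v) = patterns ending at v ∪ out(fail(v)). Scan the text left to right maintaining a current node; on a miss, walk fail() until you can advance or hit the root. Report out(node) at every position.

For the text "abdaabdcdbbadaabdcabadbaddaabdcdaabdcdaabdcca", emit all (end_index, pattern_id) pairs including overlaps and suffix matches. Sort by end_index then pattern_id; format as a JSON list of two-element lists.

Build automaton:
Trie (insert patterns):
  n0 'ε': a→18 b→7 c→1 d→5
  n1 'c': b→2
  n2 'cb': a→3
  n3 'cba': b→4
  n4 'cbab': ·  ←P0
  n5 'd': a→13 b→6 c→9
  n6 'db': ·  ←P1
  n7 'b': a→8
  n8 'ba': ·  ←P2
  n9 'dc': d→10
  n10 'dcd': a→11
  n11 'dcda': b→12
  n12 'dcdab': ·  ←P3
  n13 'da': a→14
  n14 'daa': b→15
  n15 'daab': d→16
  n16 'daabd': c→17
  n17 'daabdc': ·  ←P4
  n18 'a': b→19
  n19 'ab': ·  ←P5

Failure links (BFS by depth):
  n1('c'): parent n0 fail=0; on 'c' 0 → fail=0;  out ∅∪∅=∅
  n5('d'): parent n0 fail=0; on 'd' 0 → fail=0;  out ∅∪∅=∅
  n7('b'): parent n0 fail=0; on 'b' 0 → fail=0;  out ∅∪∅=∅
  n18('a'): parent n0 fail=0; on 'a' 0 → fail=0;  out ∅∪∅=∅
  n2('cb'): parent n1 fail=0; on 'b' 0 → fail=7;  out ∅∪∅=∅
  n6('db'): parent n5 fail=0; on 'b' 0 → fail=7;  out {1}∪∅={1}
  n8('ba'): parent n7 fail=0; on 'a' 0 → fail=18;  out {2}∪∅={2}
  n9('dc'): parent n5 fail=0; on 'c' 0 → fail=1;  out ∅∪∅=∅
  n13('da'): parent n5 fail=0; on 'a' 0 → fail=18;  out ∅∪∅=∅
  n19('ab'): parent n18 fail=0; on 'b' 0 → fail=7;  out {5}∪∅={5}
  n3('cba'): parent n2 fail=7; on 'a' 7 → fail=8;  out ∅∪{2}={2}
  n10('dcd'): parent n9 fail=1; on 'd' 1→0 → fail=5;  out ∅∪∅=∅
  n14('daa'): parent n13 fail=18; on 'a' 18→0 → fail=18;  out ∅∪∅=∅
  n4('cbab'): parent n3 fail=8; on 'b' 8→18 → fail=19;  out {0}∪{5}={0,5}
  n11('dcda'): parent n10 fail=5; on 'a' 5 → fail=13;  out ∅∪∅=∅
  n15('daab'): parent n14 fail=18; on 'b' 18 → fail=19;  out ∅∪{5}={5}
  n12('dcdab'): parent n11 fail=13; on 'b' 13→18 → fail=19;  out {3}∪{5}={3,5}
  n16('daabd'): parent n15 fail=19; on 'd' 19→7→0 → fail=5;  out ∅∪∅=∅
  n17('daabdc'): parent n16 fail=5; on 'c' 5 → fail=9;  out {4}∪∅={4}

Run:
[0] read 'a'  n0⇒n18
[1] read 'b'  n18⇒n19  → match P5@[0:1]
[2] read 'd'  n19⇒n5 (fail-walked)
[3] read 'a'  n5⇒n13
[4] read 'a'  n13⇒n14
[5] read 'b'  n14⇒n15  → match P5@[4:5]
[6] read 'd'  n15⇒n16
[7] read 'c'  n16⇒n17  → match P4@[2:7]
[8] read 'd'  n17⇒n10 (fail-walked)
[9] read 'b'  n10⇒n6 (fail-walked)  → match P1@[8:9]
[10] read 'b'  n6⇒n7 (fail-walked)
[11] read 'a'  n7⇒n8  → match P2@[10:11]
[12] read 'd'  n8⇒n5 (fail-walked)
[13] read 'a'  n5⇒n13
[14] read 'a'  n13⇒n14
[15] read 'b'  n14⇒n15  → match P5@[14:15]
[16] read 'd'  n15⇒n16
[17] read 'c'  n16⇒n17  → match P4@[12:17]
[18] read 'a'  n17⇒n18 (fail-walked)
[19] read 'b'  n18⇒n19  → match P5@[18:19]
[20] read 'a'  n19⇒n8 (fail-walked)  → match P2@[19:20]
[21] read 'd'  n8⇒n5 (fail-walked)
[22] read 'b'  n5⇒n6  → match P1@[21:22]
[23] read 'a'  n6⇒n8 (fail-walked)  → match P2@[22:23]
[24] read 'd'  n8⇒n5 (fail-walked)
[25] read 'd'  n5⇒n5 (fail-walked)
[26] read 'a'  n5⇒n13
[27] read 'a'  n13⇒n14
[28] read 'b'  n14⇒n15  → match P5@[27:28]
[29] read 'd'  n15⇒n16
[30] read 'c'  n16⇒n17  → match P4@[25:30]
[31] read 'd'  n17⇒n10 (fail-walked)
[32] read 'a'  n10⇒n11
[33] read 'a'  n11⇒n14 (fail-walked)
[34] read 'b'  n14⇒n15  → match P5@[33:34]
[35] read 'd'  n15⇒n16
[36] read 'c'  n16⇒n17  → match P4@[31:36]
[37] read 'd'  n17⇒n10 (fail-walked)
[38] read 'a'  n10⇒n11
[39] read 'a'  n11⇒n14 (fail-walked)
[40] read 'b'  n14⇒n15  → match P5@[39:40]
[41] read 'd'  n15⇒n16
[42] read 'c'  n16⇒n17  → match P4@[37:42]
[43] read 'c'  n17⇒n1 (fail-walked)
[44] read 'a'  n1⇒n18 (fail-walked)

Result: [[1,5],[5,5],[7,4],[9,1],[11,2],[15,5],[17,4],[19,5],[20,2],[22,1],[23,2],[28,5],[30,4],[34,5],[36,4],[40,5],[42,4]]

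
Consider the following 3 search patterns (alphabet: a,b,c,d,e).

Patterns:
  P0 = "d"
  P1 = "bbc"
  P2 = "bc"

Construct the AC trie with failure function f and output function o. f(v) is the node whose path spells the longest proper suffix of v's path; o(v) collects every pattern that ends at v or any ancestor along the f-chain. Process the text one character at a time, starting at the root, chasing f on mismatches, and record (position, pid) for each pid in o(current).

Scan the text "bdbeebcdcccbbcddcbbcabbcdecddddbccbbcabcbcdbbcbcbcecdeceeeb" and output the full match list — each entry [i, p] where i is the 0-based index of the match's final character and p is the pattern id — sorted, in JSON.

Build automaton:
Trie nodes:
  0='ε' goto b→2 d→1
  1='d' goto ·  ←P0
  2='b' goto b→3 c→5
  3='bb' goto c→4
  4='bbc' goto ·  ←P1
  5='bc' goto ·  ←P2

BFS fail/out derivation:
  fail(1) 'd': from fail(0)=0 chase 'd': 0 ⇒ 0;  out={0}∪out(0)={0}
  fail(2) 'b': from fail(0)=0 chase 'b': 0 ⇒ 0;  out=∅∪out(0)=∅
  fail(3) 'bb': from fail(2)=0 chase 'b': 0 ⇒ 2;  out=∅∪out(2)=∅
  fail(5) 'bc': from fail(2)=0 chase 'c': 0 ⇒ 0;  out={2}∪out(0)={2}
  fail(4) 'bbc': from fail(3)=2 chase 'c': 2 ⇒ 5;  out={1}∪out(5)={1,2}

Scan:
i=0 'b': node 0→2
i=1 'd': node 2→1 ·f  emit P0@[1:1]
i=2 'b': node 1→2 ·f
i=3 'e': node 2→0 ·f
i=4 'e': node 0→0
i=5 'b': node 0→2
i=6 'c': node 2→5  emit P2@[5:6]
i=7 'd': node 5→1 ·f  emit P0@[7:7]
i=8 'c': node 1→0 ·f
i=9 'c': node 0→0
i=10 'c': node 0→0
i=11 'b': node 0→2
i=12 'b': node 2→3
i=13 'c': node 3→4  emit P1@[11:13],P2@[12:13]
i=14 'd': node 4→1 ·f  emit P0@[14:14]
i=15 'd': node 1→1 ·f  emit P0@[15:15]
i=16 'c': node 1→0 ·f
i=17 'b': node 0→2
i=18 'b': node 2→3
i=19 'c': node 3→4  emit P1@[17:19],P2@[18:19]
i=20 'a': node 4→0 ·f
i=21 'b': node 0→2
i=22 'b': node 2→3
i=23 'c': node 3→4  emit P1@[21:23],P2@[22:23]
i=24 'd': node 4→1 ·f  emit P0@[24:24]
i=25 'e': node 1→0 ·f
i=26 'c': node 0→0
i=27 'd': node 0→1  emit P0@[27:27]
i=28 'd': node 1→1 ·f  emit P0@[28:28]
i=29 'd': node 1→1 ·f  emit P0@[29:29]
i=30 'd': node 1→1 ·f  emit P0@[30:30]
i=31 'b': node 1→2 ·f
i=32 'c': node 2→5  emit P2@[31:32]
i=33 'c': node 5→0 ·f
i=34 'b': node 0→2
i=35 'b': node 2→3
i=36 'c': node 3→4  emit P1@[34:36],P2@[35:36]
i=37 'a': node 4→0 ·f
i=38 'b': node 0→2
i=39 'c': node 2→5  emit P2@[38:39]
i=40 'b': node 5→2 ·f
i=41 'c': node 2→5  emit P2@[40:41]
i=42 'd': node 5→1 ·f  emit P0@[42:42]
i=43 'b': node 1→2 ·f
i=44 'b': node 2→3
i=45 'c': node 3→4  emit P1@[43:45],P2@[44:45]
i=46 'b': node 4→2 ·f
i=47 'c': node 2→5  emit P2@[46:47]
i=48 'b': node 5→2 ·f
i=49 'c': node 2→5  emit P2@[48:49]
i=50 'e': node 5→0 ·f
i=51 'c': node 0→0
i=52 'd': node 0→1  emit P0@[52:52]
i=53 'e': node 1→0 ·f
i=54 'c': node 0→0
i=55 'e': node 0→0
i=56 'e': node 0→0
i=57 'e': node 0→0
i=58 'b': node 0→2

Result: [[1,0],[6,2],[7,0],[13,1],[13,2],[14,0],[15,0],[19,1],[19,2],[23,1],[23,2],[24,0],[27,0],[28,0],[29,0],[30,0],[32,2],[36,1],[36,2],[39,2],[41,2],[42,0],[45,1],[45,2],[47,2],[49,2],[52,0]]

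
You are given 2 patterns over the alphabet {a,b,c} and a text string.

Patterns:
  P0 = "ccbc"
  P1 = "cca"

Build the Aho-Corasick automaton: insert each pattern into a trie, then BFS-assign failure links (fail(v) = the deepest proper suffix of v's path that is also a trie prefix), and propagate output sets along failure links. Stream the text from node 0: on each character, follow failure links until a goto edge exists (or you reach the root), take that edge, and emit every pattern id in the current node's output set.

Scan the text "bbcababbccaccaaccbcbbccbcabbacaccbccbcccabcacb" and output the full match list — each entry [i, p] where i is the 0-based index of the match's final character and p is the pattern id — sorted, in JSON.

Build automaton:
Trie (insert patterns):
  0='ε' goto c→1
  1='c' goto c→2
  2='cc' goto a→5 b→3
  3='ccb' goto c→4
  4='ccbc' goto ·  ←P0
  5='cca' goto ·  ←P1

BFS fail/out derivation:
  fail(1) 'c': from fail(0)=0 chase 'c': 0 ⇒ 0;  out=∅∪out(0)=∅
  fail(2) 'cc': from fail(1)=0 chase 'c': 0 ⇒ 1;  out=∅∪out(1)=∅
  fail(3) 'ccb': from fail(2)=1 chase 'b': 1→0 ⇒ 0;  out=∅∪out(0)=∅
  fail(5) 'cca': from fail(2)=1 chase 'a': 1→0 ⇒ 0;  out={1}∪out(0)={1}
  fail(4) 'ccbc': from fail(3)=0 chase 'c': 0 ⇒ 1;  out={0}∪out(1)={0}

Run:
i=0 'b': node 0→0
i=1 'b': node 0→0
i=2 'c': node 0→1
i=3 'a': node 1→0 (fail-walked)
i=4 'b': node 0→0
i=5 'a': node 0→0
i=6 'b': node 0→0
i=7 'b': node 0→0
i=8 'c': node 0→1
i=9 'c': node 1→2
i=10 'a': node 2→5  emit P1@[8:10]
i=11 'c': node 5→1 (fail-walked)
i=12 'c': node 1→2
i=13 'a': node 2→5  emit P1@[11:13]
i=14 'a': node 5→0 (fail-walked)
i=15 'c': node 0→1
i=16 'c': node 1→2
i=17 'b': node 2→3
i=18 'c': node 3→4  emit P0@[15:18]
i=19 'b': node 4→0 (fail-walked)
i=20 'b': node 0→0
i=21 'c': node 0→1
i=22 'c': node 1→2
i=23 'b': node 2→3
i=24 'c': node 3→4  emit P0@[21:24]
i=25 'a': node 4→0 (fail-walked)
i=26 'b': node 0→0
i=27 'b': node 0→0
i=28 'a': node 0→0
i=29 'c': node 0→1
i=30 'a': node 1→0 (fail-walked)
i=31 'c': node 0→1
i=32 'c': node 1→2
i=33 'b': node 2→3
i=34 'c': node 3→4  emit P0@[31:34]
i=35 'c': node 4→2 (fail-walked)
i=36 'b': node 2→3
i=37 'c': node 3→4  emit P0@[34:37]
i=38 'c': node 4→2 (fail-walked)
i=39 'c': node 2→2 (fail-walked)
i=40 'a': node 2→5  emit P1@[38:40]
i=41 'b': node 5→0 (fail-walked)
i=42 'c': node 0→1
i=43 'a': node 1→0 (fail-walked)
i=44 'c': node 0→1
i=45 'b': node 1→0 (fail-walked)

Matches: [[10,1],[13,1],[18,0],[24,0],[34,0],[37,0],[40,1]]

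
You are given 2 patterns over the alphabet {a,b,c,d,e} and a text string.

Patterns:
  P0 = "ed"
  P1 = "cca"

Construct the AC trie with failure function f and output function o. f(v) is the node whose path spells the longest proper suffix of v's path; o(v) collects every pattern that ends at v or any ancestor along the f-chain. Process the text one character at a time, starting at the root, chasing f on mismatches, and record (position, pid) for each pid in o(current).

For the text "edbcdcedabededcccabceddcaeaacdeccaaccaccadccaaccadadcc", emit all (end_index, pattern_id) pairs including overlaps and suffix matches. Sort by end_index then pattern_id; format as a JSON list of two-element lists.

Build:
Trie (insert patterns):
  0='ε' goto c→3 e→1
  1='e' goto d→2
  2='ed' goto ·  ←P0
  3='c' goto c→4
  4='cc' goto a→5
  5='cca' goto ·  ←P1

Failure links (BFS by depth):
  fail(1) 'e': from fail(0)=0 chase 'e': 0 ⇒ 0;  out=∅∪out(0)=∅
  fail(3) 'c': from fail(0)=0 chase 'c': 0 ⇒ 0;  out=∅∪out(0)=∅
  fail(2) 'ed': from fail(1)=0 chase 'd': 0 ⇒ 0;  out={0}∪out(0)={0}
  fail(4) 'cc': from fail(3)=0 chase 'c': 0 ⇒ 3;  out=∅∪out(3)=∅
  fail(5) 'cca': from fail(4)=3 chase 'a': 3→0 ⇒ 0;  out={1}∪out(0)={1}

Scan:
[0] read 'e'  n0⇒n1
[1] read 'd'  n1⇒n2  ** P0@[0:1]
[2] read 'b'  n2⇒n0 ·f
[3] read 'c'  n0⇒n3
[4] read 'd'  n3⇒n0 ·f
[5] read 'c'  n0⇒n3
[6] read 'e'  n3⇒n1 ·f
[7] read 'd'  n1⇒n2  ** P0@[6:7]
[8] read 'a'  n2⇒n0 ·f
[9] read 'b'  n0⇒n0
[10] read 'e'  n0⇒n1
[11] read 'd'  n1⇒n2  ** P0@[10:11]
[12] read 'e'  n2⇒n1 ·f
[13] read 'd'  n1⇒n2  ** P0@[12:13]
[14] read 'c'  n2⇒n3 ·f
[15] read 'c'  n3⇒n4
[16] read 'c'  n4⇒n4 ·f
[17] read 'a'  n4⇒n5  ** P1@[15:17]
[18] read 'b'  n5⇒n0 ·f
[19] read 'c'  n0⇒n3
[20] read 'e'  n3⇒n1 ·f
[21] read 'd'  n1⇒n2  ** P0@[20:21]
[22] read 'd'  n2⇒n0 ·f
[23] read 'c'  n0⇒n3
[24] read 'a'  n3⇒n0 ·f
[25] read 'e'  n0⇒n1
[26] read 'a'  n1⇒n0 ·f
[27] read 'a'  n0⇒n0
[28] read 'c'  n0⇒n3
[29] read 'd'  n3⇒n0 ·f
[30] read 'e'  n0⇒n1
[31] read 'c'  n1⇒n3 ·f
[32] read 'c'  n3⇒n4
[33] read 'a'  n4⇒n5  ** P1@[31:33]
[34] read 'a'  n5⇒n0 ·f
[35] read 'c'  n0⇒n3
[36] read 'c'  n3⇒n4
[37] read 'a'  n4⇒n5  ** P1@[35:37]
[38] read 'c'  n5⇒n3 ·f
[39] read 'c'  n3⇒n4
[40] read 'a'  n4⇒n5  ** P1@[38:40]
[41] read 'd'  n5⇒n0 ·f
[42] read 'c'  n0⇒n3
[43] read 'c'  n3⇒n4
[44] read 'a'  n4⇒n5  ** P1@[42:44]
[45] read 'a'  n5⇒n0 ·f
[46] read 'c'  n0⇒n3
[47] read 'c'  n3⇒n4
[48] read 'a'  n4⇒n5  ** P1@[46:48]
[49] read 'd'  n5⇒n0 ·f
[50] read 'a'  n0⇒n0
[51] read 'd'  n0⇒n0
[52] read 'c'  n0⇒n3
[53] read 'c'  n3⇒n4

Matches: [[1,0],[7,0],[11,0],[13,0],[17,1],[21,0],[33,1],[37,1],[40,1],[44,1],[48,1]]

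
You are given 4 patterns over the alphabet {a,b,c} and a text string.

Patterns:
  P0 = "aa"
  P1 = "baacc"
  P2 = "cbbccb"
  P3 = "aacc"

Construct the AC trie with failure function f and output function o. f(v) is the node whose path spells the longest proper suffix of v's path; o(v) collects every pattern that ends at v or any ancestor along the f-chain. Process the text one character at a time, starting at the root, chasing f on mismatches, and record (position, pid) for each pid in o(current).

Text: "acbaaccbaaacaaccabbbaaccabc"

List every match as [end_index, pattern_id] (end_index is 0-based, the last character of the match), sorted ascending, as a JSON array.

Build automaton:
Trie (insert patterns):
  n0 'ε': a→1 b→3 c→8
  n1 'a': a→2
  n2 'aa': c→14  [P0 ends]
  n3 'b': a→4
  n4 'ba': a→5
  n5 'baa': c→6
  n6 'baac': c→7
  n7 'baacc': ·  [P1 ends]
  n8 'c': b→9
  n9 'cb': b→10
  n10 'cbb': c→11
  n11 'cbbc': c→12
  n12 'cbbcc': b→13
  n13 'cbbccb': ·  [P2 ends]
  n14 'aac': c→15
  n15 'aacc': ·  [P3 ends]

BFS fail/out derivation:
  n1('a'): parent n0 fail=0; on 'a' 0 → fail=0;  out ∅∪∅=∅
  n3('b'): parent n0 fail=0; on 'b' 0 → fail=0;  out ∅∪∅=∅
  n8('c'): parent n0 fail=0; on 'c' 0 → fail=0;  out ∅∪∅=∅
  n2('aa'): parent n1 fail=0; on 'a' 0 → fail=1;  out {0}∪∅={0}
  n4('ba'): parent n3 fail=0; on 'a' 0 → fail=1;  out ∅∪∅=∅
  n9('cb'): parent n8 fail=0; on 'b' 0 → fail=3;  out ∅∪∅=∅
  n5('baa'): parent n4 fail=1; on 'a' 1 → fail=2;  out ∅∪{0}={0}
  n10('cbb'): parent n9 fail=3; on 'b' 3→0 → fail=3;  out ∅∪∅=∅
  n14('aac'): parent n2 fail=1; on 'c' 1→0 → fail=8;  out ∅∪∅=∅
  n6('baac'): parent n5 fail=2; on 'c' 2 → fail=14;  out ∅∪∅=∅
  n11('cbbc'): parent n10 fail=3; on 'c' 3→0 → fail=8;  out ∅∪∅=∅
  n15('aacc'): parent n14 fail=8; on 'c' 8→0 → fail=8;  out {3}∪∅={3}
  n7('baacc'): parent n6 fail=14; on 'c' 14 → fail=15;  out {1}∪{3}={1,3}
  n12('cbbcc'): parent n11 fail=8; on 'c' 8→0 → fail=8;  out ∅∪∅=∅
  n13('cbbccb'): parent n12 fail=8; on 'b' 8 → fail=9;  out {2}∪∅={2}

Run:
i=0 'a': node 0→1
i=1 'c': node 1→8 (via fail)
i=2 'b': node 8→9
i=3 'a': node 9→4 (via fail)
i=4 'a': node 4→5  emit P0@[3:4]
i=5 'c': node 5→6
i=6 'c': node 6→7  emit P1@[2:6],P3@[3:6]
i=7 'b': node 7→9 (via fail)
i=8 'a': node 9→4 (via fail)
i=9 'a': node 4→5  emit P0@[8:9]
i=10 'a': node 5→2 (via fail)  emit P0@[9:10]
i=11 'c': node 2→14
i=12 'a': node 14→1 (via fail)
i=13 'a': node 1→2  emit P0@[12:13]
i=14 'c': node 2→14
i=15 'c': node 14→15  emit P3@[12:15]
i=16 'a': node 15→1 (via fail)
i=17 'b': node 1→3 (via fail)
i=18 'b': node 3→3 (via fail)
i=19 'b': node 3→3 (via fail)
i=20 'a': node 3→4
i=21 'a': node 4→5  emit P0@[20:21]
i=22 'c': node 5→6
i=23 'c': node 6→7  emit P1@[19:23],P3@[20:23]
i=24 'a': node 7→1 (via fail)
i=25 'b': node 1→3 (via fail)
i=26 'c': node 3→8 (via fail)

Result: [[4,0],[6,1],[6,3],[9,0],[10,0],[13,0],[15,3],[21,0],[23,1],[23,3]]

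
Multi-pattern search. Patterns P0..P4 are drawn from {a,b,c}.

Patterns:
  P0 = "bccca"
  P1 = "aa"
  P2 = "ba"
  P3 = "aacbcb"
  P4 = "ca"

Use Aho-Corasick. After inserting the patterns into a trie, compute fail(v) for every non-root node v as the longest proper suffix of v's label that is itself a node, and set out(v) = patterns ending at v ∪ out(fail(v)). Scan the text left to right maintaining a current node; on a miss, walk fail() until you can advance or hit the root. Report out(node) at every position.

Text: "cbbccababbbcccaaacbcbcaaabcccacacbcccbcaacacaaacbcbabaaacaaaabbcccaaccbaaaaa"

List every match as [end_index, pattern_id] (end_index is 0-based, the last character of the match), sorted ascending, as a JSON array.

Build automaton:
Trie (insert patterns):
  n0 'ε': a→6 b→1 c→13
  n1 'b': a→8 c→2
  n2 'bc': c→3
  n3 'bcc': c→4
  n4 'bccc': a→5
  n5 'bccca': ·  ←P0
  n6 'a': a→7
  n7 'aa': c→9  ←P1
  n8 'ba': ·  ←P2
  n9 'aac': b→10
  n10 'aacb': c→11
  n11 'aacbc': b→12
  n12 'aacbcb': ·  ←P3
  n13 'c': a→14
  n14 'ca': ·  ←P4

BFS fail/out derivation:
  fail(1) 'b': from fail(0)=0 chase 'b': 0 ⇒ 0;  out=∅∪out(0)=∅
  fail(6) 'a': from fail(0)=0 chase 'a': 0 ⇒ 0;  out=∅∪out(0)=∅
  fail(13) 'c': from fail(0)=0 chase 'c': 0 ⇒ 0;  out=∅∪out(0)=∅
  fail(2) 'bc': from fail(1)=0 chase 'c': 0 ⇒ 13;  out=∅∪out(13)=∅
  fail(7) 'aa': from fail(6)=0 chase 'a': 0 ⇒ 6;  out={1}∪out(6)={1}
  fail(8) 'ba': from fail(1)=0 chase 'a': 0 ⇒ 6;  out={2}∪out(6)={2}
  fail(14) 'ca': from fail(13)=0 chase 'a': 0 ⇒ 6;  out={4}∪out(6)={4}
  fail(3) 'bcc': from fail(2)=13 chase 'c': 13→0 ⇒ 13;  out=∅∪out(13)=∅
  fail(9) 'aac': from fail(7)=6 chase 'c': 6→0 ⇒ 13;  out=∅∪out(13)=∅
  fail(4) 'bccc': from fail(3)=13 chase 'c': 13→0 ⇒ 13;  out=∅∪out(13)=∅
  fail(10) 'aacb': from fail(9)=13 chase 'b': 13→0 ⇒ 1;  out=∅∪out(1)=∅
  fail(5) 'bccca': from fail(4)=13 chase 'a': 13 ⇒ 14;  out={0}∪out(14)={0,4}
  fail(11) 'aacbc': from fail(10)=1 chase 'c': 1 ⇒ 2;  out=∅∪out(2)=∅
  fail(12) 'aacbcb': from fail(11)=2 chase 'b': 2→13→0 ⇒ 1;  out={3}∪out(1)={3}

Text stream:
pos 0 'c': at 13
pos 1 'b': at 1 (fail-walked)
pos 2 'b': at 1 (fail-walked)
pos 3 'c': at 2
pos 4 'c': at 3
pos 5 'a': at 14 (fail-walked)  emit P4@[4:5]
pos 6 'b': at 1 (fail-walked)
pos 7 'a': at 8  emit P2@[6:7]
pos 8 'b': at 1 (fail-walked)
pos 9 'b': at 1 (fail-walked)
pos 10 'b': at 1 (fail-walked)
pos 11 'c': at 2
pos 12 'c': at 3
pos 13 'c': at 4
pos 14 'a': at 5  emit P0@[10:14],P4@[13:14]
pos 15 'a': at 7 (fail-walked)  emit P1@[14:15]
pos 16 'a': at 7 (fail-walked)  emit P1@[15:16]
pos 17 'c': at 9
pos 18 'b': at 10
pos 19 'c': at 11
pos 20 'b': at 12  emit P3@[15:20]
pos 21 'c': at 2 (fail-walked)
pos 22 'a': at 14 (fail-walked)  emit P4@[21:22]
pos 23 'a': at 7 (fail-walked)  emit P1@[22:23]
pos 24 'a': at 7 (fail-walked)  emit P1@[23:24]
pos 25 'b': at 1 (fail-walked)
pos 26 'c': at 2
pos 27 'c': at 3
pos 28 'c': at 4
pos 29 'a': at 5  emit P0@[25:29],P4@[28:29]
pos 30 'c': at 13 (fail-walked)
pos 31 'a': at 14  emit P4@[30:31]
pos 32 'c': at 13 (fail-walked)
pos 33 'b': at 1 (fail-walked)
pos 34 'c': at 2
pos 35 'c': at 3
pos 36 'c': at 4
pos 37 'b': at 1 (fail-walked)
pos 38 'c': at 2
pos 39 'a': at 14 (fail-walked)  emit P4@[38:39]
pos 40 'a': at 7 (fail-walked)  emit P1@[39:40]
pos 41 'c': at 9
pos 42 'a': at 14 (fail-walked)  emit P4@[41:42]
pos 43 'c': at 13 (fail-walked)
pos 44 'a': at 14  emit P4@[43:44]
pos 45 'a': at 7 (fail-walked)  emit P1@[44:45]
pos 46 'a': at 7 (fail-walked)  emit P1@[45:46]
pos 47 'c': at 9
pos 48 'b': at 10
pos 49 'c': at 11
pos 50 'b': at 12  emit P3@[45:50]
pos 51 'a': at 8 (fail-walked)  emit P2@[50:51]
pos 52 'b': at 1 (fail-walked)
pos 53 'a': at 8  emit P2@[52:53]
pos 54 'a': at 7 (fail-walked)  emit P1@[53:54]
pos 55 'a': at 7 (fail-walked)  emit P1@[54:55]
pos 56 'c': at 9
pos 57 'a': at 14 (fail-walked)  emit P4@[56:57]
pos 58 'a': at 7 (fail-walked)  emit P1@[57:58]
pos 59 'a': at 7 (fail-walked)  emit P1@[58:59]
pos 60 'a': at 7 (fail-walked)  emit P1@[59:60]
pos 61 'b': at 1 (fail-walked)
pos 62 'b': at 1 (fail-walked)
pos 63 'c': at 2
pos 64 'c': at 3
pos 65 'c': at 4
pos 66 'a': at 5  emit P0@[62:66],P4@[65:66]
pos 67 'a': at 7 (fail-walked)  emit P1@[66:67]
pos 68 'c': at 9
pos 69 'c': at 13 (fail-walked)
pos 70 'b': at 1 (fail-walked)
pos 71 'a': at 8  emit P2@[70:71]
pos 72 'a': at 7 (fail-walked)  emit P1@[71:72]
pos 73 'a': at 7 (fail-walked)  emit P1@[72:73]
pos 74 'a': at 7 (fail-walked)  emit P1@[73:74]
pos 75 'a': at 7 (fail-walked)  emit P1@[74:75]

All matches (sorted): [[5,4],[7,2],[14,0],[14,4],[15,1],[16,1],[20,3],[22,4],[23,1],[24,1],[29,0],[29,4],[31,4],[39,4],[40,1],[42,4],[44,4],[45,1],[46,1],[50,3],[51,2],[53,2],[54,1],[55,1],[57,4],[58,1],[59,1],[60,1],[66,0],[66,4],[67,1],[71,2],[72,1],[73,1],[74,1],[75,1]]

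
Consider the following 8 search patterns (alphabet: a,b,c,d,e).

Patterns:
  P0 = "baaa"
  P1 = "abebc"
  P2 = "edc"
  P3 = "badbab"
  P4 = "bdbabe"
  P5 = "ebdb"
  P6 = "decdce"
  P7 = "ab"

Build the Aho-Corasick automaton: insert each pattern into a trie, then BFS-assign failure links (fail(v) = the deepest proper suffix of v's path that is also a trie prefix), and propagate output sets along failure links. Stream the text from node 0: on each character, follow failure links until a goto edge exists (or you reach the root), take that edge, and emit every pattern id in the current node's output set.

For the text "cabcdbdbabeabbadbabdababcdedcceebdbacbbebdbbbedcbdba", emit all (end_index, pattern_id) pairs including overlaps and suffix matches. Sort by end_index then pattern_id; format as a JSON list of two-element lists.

Build:
Trie (insert patterns):
  n0 'ε': a→5 b→1 d→25 e→10
  n1 'b': a→2 d→17
  n2 'ba': a→3 d→13
  n3 'baa': a→4
  n4 'baaa': ·  [P0 ends]
  n5 'a': b→6
  n6 'ab': e→7  [P7 ends]
  n7 'abe': b→8
  n8 'abeb': c→9
  n9 'abebc': ·  [P1 ends]
  n10 'e': b→22 d→11
  n11 'ed': c→12
  n12 'edc': ·  [P2 ends]
  n13 'bad': b→14
  n14 'badb': a→15
  n15 'badba': b→16
  n16 'badbab': ·  [P3 ends]
  n17 'bd': b→18
  n18 'bdb': a→19
  n19 'bdba': b→20
  n20 'bdbab': e→21
  n21 'bdbabe': ·  [P4 ends]
  n22 'eb': d→23
  n23 'ebd': b→24
  n24 'ebdb': ·  [P5 ends]
  n25 'd': e→26
  n26 'de': c→27
  n27 'dec': d→28
  n28 'decd': c→29
  n29 'decdc': e→30
  n30 'decdce': ·  [P6 ends]

Failure links (BFS by depth):
  fail(1) 'b': from fail(0)=0 chase 'b': 0 ⇒ 0;  out=∅∪out(0)=∅
  fail(5) 'a': from fail(0)=0 chase 'a': 0 ⇒ 0;  out=∅∪out(0)=∅
  fail(10) 'e': from fail(0)=0 chase 'e': 0 ⇒ 0;  out=∅∪out(0)=∅
  fail(25) 'd': from fail(0)=0 chase 'd': 0 ⇒ 0;  out=∅∪out(0)=∅
  fail(2) 'ba': from fail(1)=0 chase 'a': 0 ⇒ 5;  out=∅∪out(5)=∅
  fail(6) 'ab': from fail(5)=0 chase 'b': 0 ⇒ 1;  out={7}∪out(1)={7}
  fail(11) 'ed': from fail(10)=0 chase 'd': 0 ⇒ 25;  out=∅∪out(25)=∅
  fail(17) 'bd': from fail(1)=0 chase 'd': 0 ⇒ 25;  out=∅∪out(25)=∅
  fail(22) 'eb': from fail(10)=0 chase 'b': 0 ⇒ 1;  out=∅∪out(1)=∅
  fail(26) 'de': from fail(25)=0 chase 'e': 0 ⇒ 10;  out=∅∪out(10)=∅
  fail(3) 'baa': from fail(2)=5 chase 'a': 5→0 ⇒ 5;  out=∅∪out(5)=∅
  fail(7) 'abe': from fail(6)=1 chase 'e': 1→0 ⇒ 10;  out=∅∪out(10)=∅
  fail(12) 'edc': from fail(11)=25 chase 'c': 25→0 ⇒ 0;  out={2}∪out(0)={2}
  fail(13) 'bad': from fail(2)=5 chase 'd': 5→0 ⇒ 25;  out=∅∪out(25)=∅
  fail(18) 'bdb': from fail(17)=25 chase 'b': 25→0 ⇒ 1;  out=∅∪out(1)=∅
  fail(23) 'ebd': from fail(22)=1 chase 'd': 1 ⇒ 17;  out=∅∪out(17)=∅
  fail(27) 'dec': from fail(26)=10 chase 'c': 10→0 ⇒ 0;  out=∅∪out(0)=∅
  fail(4) 'baaa': from fail(3)=5 chase 'a': 5→0 ⇒ 5;  out={0}∪out(5)={0}
  fail(8) 'abeb': from fail(7)=10 chase 'b': 10 ⇒ 22;  out=∅∪out(22)=∅
  fail(14) 'badb': from fail(13)=25 chase 'b': 25→0 ⇒ 1;  out=∅∪out(1)=∅
  fail(19) 'bdba': from fail(18)=1 chase 'a': 1 ⇒ 2;  out=∅∪out(2)=∅
  fail(24) 'ebdb': from fail(23)=17 chase 'b': 17 ⇒ 18;  out={5}∪out(18)={5}
  fail(28) 'decd': from fail(27)=0 chase 'd': 0 ⇒ 25;  out=∅∪out(25)=∅
  fail(9) 'abebc': from fail(8)=22 chase 'c': 22→1→0 ⇒ 0;  out={1}∪out(0)={1}
  fail(15) 'badba': from fail(14)=1 chase 'a': 1 ⇒ 2;  out=∅∪out(2)=∅
  fail(20) 'bdbab': from fail(19)=2 chase 'b': 2→5 ⇒ 6;  out=∅∪out(6)={7}
  fail(29) 'decdc': from fail(28)=25 chase 'c': 25→0 ⇒ 0;  out=∅∪out(0)=∅
  fail(16) 'badbab': from fail(15)=2 chase 'b': 2→5 ⇒ 6;  out={3}∪out(6)={3,7}
  fail(21) 'bdbabe': from fail(20)=6 chase 'e': 6 ⇒ 7;  out={4}∪out(7)={4}
  fail(30) 'decdce': from fail(29)=0 chase 'e': 0 ⇒ 10;  out={6}∪out(10)={6}

Scan:
pos 0 'c': at 0
pos 1 'a': at 5
pos 2 'b': at 6  → match P7@[1:2]
pos 3 'c': at 0 (via fail)
pos 4 'd': at 25
pos 5 'b': at 1 (via fail)
pos 6 'd': at 17
pos 7 'b': at 18
pos 8 'a': at 19
pos 9 'b': at 20  → match P7@[8:9]
pos 10 'e': at 21  → match P4@[5:10]
pos 11 'a': at 5 (via fail)
pos 12 'b': at 6  → match P7@[11:12]
pos 13 'b': at 1 (via fail)
pos 14 'a': at 2
pos 15 'd': at 13
pos 16 'b': at 14
pos 17 'a': at 15
pos 18 'b': at 16  → match P3@[13:18],P7@[17:18]
pos 19 'd': at 17 (via fail)
pos 20 'a': at 5 (via fail)
pos 21 'b': at 6  → match P7@[20:21]
pos 22 'a': at 2 (via fail)
pos 23 'b': at 6 (via fail)  → match P7@[22:23]
pos 24 'c': at 0 (via fail)
pos 25 'd': at 25
pos 26 'e': at 26
pos 27 'd': at 11 (via fail)
pos 28 'c': at 12  → match P2@[26:28]
pos 29 'c': at 0 (via fail)
pos 30 'e': at 10
pos 31 'e': at 10 (via fail)
pos 32 'b': at 22
pos 33 'd': at 23
pos 34 'b': at 24  → match P5@[31:34]
pos 35 'a': at 19 (via fail)
pos 36 'c': at 0 (via fail)
pos 37 'b': at 1
pos 38 'b': at 1 (via fail)
pos 39 'e': at 10 (via fail)
pos 40 'b': at 22
pos 41 'd': at 23
pos 42 'b': at 24  → match P5@[39:42]
pos 43 'b': at 1 (via fail)
pos 44 'b': at 1 (via fail)
pos 45 'e': at 10 (via fail)
pos 46 'd': at 11
pos 47 'c': at 12  → match P2@[45:47]
pos 48 'b': at 1 (via fail)
pos 49 'd': at 17
pos 50 'b': at 18
pos 51 'a': at 19

Matches: [[2,7],[9,7],[10,4],[12,7],[18,3],[18,7],[21,7],[23,7],[28,2],[34,5],[42,5],[47,2]]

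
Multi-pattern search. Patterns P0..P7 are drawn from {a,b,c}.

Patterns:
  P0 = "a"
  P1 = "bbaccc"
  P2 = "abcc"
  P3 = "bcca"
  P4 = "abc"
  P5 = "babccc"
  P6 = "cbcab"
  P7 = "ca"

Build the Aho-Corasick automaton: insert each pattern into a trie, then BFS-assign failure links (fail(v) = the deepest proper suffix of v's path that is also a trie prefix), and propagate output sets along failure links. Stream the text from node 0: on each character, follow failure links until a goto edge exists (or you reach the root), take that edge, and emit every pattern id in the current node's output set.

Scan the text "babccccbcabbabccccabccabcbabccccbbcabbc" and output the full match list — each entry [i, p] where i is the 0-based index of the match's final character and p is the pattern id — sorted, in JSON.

Build automaton:
Trie nodes:
  0='ε' goto a→1 b→2 c→19
  1='a' goto b→8  [P0 ends]
  2='b' goto a→14 b→3 c→11
  3='bb' goto a→4
  4='bba' goto c→5
  5='bbac' goto c→6
  6='bbacc' goto c→7
  7='bbaccc' goto ·  [P1 ends]
  8='ab' goto c→9
  9='abc' goto c→10  [P4 ends]
  10='abcc' goto ·  [P2 ends]
  11='bc' goto c→12
  12='bcc' goto a→13
  13='bcca' goto ·  [P3 ends]
  14='ba' goto b→15
  15='bab' goto c→16
  16='babc' goto c→17
  17='babcc' goto c→18
  18='babccc' goto ·  [P5 ends]
  19='c' goto a→24 b→20
  20='cb' goto c→21
  21='cbc' goto a→22
  22='cbca' goto b→23
  23='cbcab' goto ·  [P6 ends]
  24='ca' goto ·  [P7 ends]

BFS fail/out derivation:
  fail(1) 'a': from fail(0)=0 chase 'a': 0 ⇒ 0;  out={0}∪out(0)={0}
  fail(2) 'b': from fail(0)=0 chase 'b': 0 ⇒ 0;  out=∅∪out(0)=∅
  fail(19) 'c': from fail(0)=0 chase 'c': 0 ⇒ 0;  out=∅∪out(0)=∅
  fail(3) 'bb': from fail(2)=0 chase 'b': 0 ⇒ 2;  out=∅∪out(2)=∅
  fail(8) 'ab': from fail(1)=0 chase 'b': 0 ⇒ 2;  out=∅∪out(2)=∅
  fail(11) 'bc': from fail(2)=0 chase 'c': 0 ⇒ 19;  out=∅∪out(19)=∅
  fail(14) 'ba': from fail(2)=0 chase 'a': 0 ⇒ 1;  out=∅∪out(1)={0}
  fail(20) 'cb': from fail(19)=0 chase 'b': 0 ⇒ 2;  out=∅∪out(2)=∅
  fail(24) 'ca': from fail(19)=0 chase 'a': 0 ⇒ 1;  out={7}∪out(1)={0,7}
  fail(4) 'bba': from fail(3)=2 chase 'a': 2 ⇒ 14;  out=∅∪out(14)={0}
  fail(9) 'abc': from fail(8)=2 chase 'c': 2 ⇒ 11;  out={4}∪out(11)={4}
  fail(12) 'bcc': from fail(11)=19 chase 'c': 19→0 ⇒ 19;  out=∅∪out(19)=∅
  fail(15) 'bab': from fail(14)=1 chase 'b': 1 ⇒ 8;  out=∅∪out(8)=∅
  fail(21) 'cbc': from fail(20)=2 chase 'c': 2 ⇒ 11;  out=∅∪out(11)=∅
  fail(5) 'bbac': from fail(4)=14 chase 'c': 14→1→0 ⇒ 19;  out=∅∪out(19)=∅
  fail(10) 'abcc': from fail(9)=11 chase 'c': 11 ⇒ 12;  out={2}∪out(12)={2}
  fail(13) 'bcca': from fail(12)=19 chase 'a': 19 ⇒ 24;  out={3}∪out(24)={0,3,7}
  fail(16) 'babc': from fail(15)=8 chase 'c': 8 ⇒ 9;  out=∅∪out(9)={4}
  fail(22) 'cbca': from fail(21)=11 chase 'a': 11→19 ⇒ 24;  out=∅∪out(24)={0,7}
  fail(6) 'bbacc': from fail(5)=19 chase 'c': 19→0 ⇒ 19;  out=∅∪out(19)=∅
  fail(17) 'babcc': from fail(16)=9 chase 'c': 9 ⇒ 10;  out=∅∪out(10)={2}
  fail(23) 'cbcab': from fail(22)=24 chase 'b': 24→1 ⇒ 8;  out={6}∪out(8)={6}
  fail(7) 'bbaccc': from fail(6)=19 chase 'c': 19→0 ⇒ 19;  out={1}∪out(19)={1}
  fail(18) 'babccc': from fail(17)=10 chase 'c': 10→12→19→0 ⇒ 19;  out={5}∪out(19)={5}

Scan:
i=0 'b': node 0→2
i=1 'a': node 2→14  ** P0@[1:1]
i=2 'b': node 14→15
i=3 'c': node 15→16  ** P4@[1:3]
i=4 'c': node 16→17  ** P2@[1:4]
i=5 'c': node 17→18  ** P5@[0:5]
i=6 'c': node 18→19 (fail-walked)
i=7 'b': node 19→20
i=8 'c': node 20→21
i=9 'a': node 21→22  ** P0@[9:9],P7@[8:9]
i=10 'b': node 22→23  ** P6@[6:10]
i=11 'b': node 23→3 (fail-walked)
i=12 'a': node 3→4  ** P0@[12:12]
i=13 'b': node 4→15 (fail-walked)
i=14 'c': node 15→16  ** P4@[12:14]
i=15 'c': node 16→17  ** P2@[12:15]
i=16 'c': node 17→18  ** P5@[11:16]
i=17 'c': node 18→19 (fail-walked)
i=18 'a': node 19→24  ** P0@[18:18],P7@[17:18]
i=19 'b': node 24→8 (fail-walked)
i=20 'c': node 8→9  ** P4@[18:20]
i=21 'c': node 9→10  ** P2@[18:21]
i=22 'a': node 10→13 (fail-walked)  ** P0@[22:22],P3@[19:22],P7@[21:22]
i=23 'b': node 13→8 (fail-walked)
i=24 'c': node 8→9  ** P4@[22:24]
i=25 'b': node 9→20 (fail-walked)
i=26 'a': node 20→14 (fail-walked)  ** P0@[26:26]
i=27 'b': node 14→15
i=28 'c': node 15→16  ** P4@[26:28]
i=29 'c': node 16→17  ** P2@[26:29]
i=30 'c': node 17→18  ** P5@[25:30]
i=31 'c': node 18→19 (fail-walked)
i=32 'b': node 19→20
i=33 'b': node 20→3 (fail-walked)
i=34 'c': node 3→11 (fail-walked)
i=35 'a': node 11→24 (fail-walked)  ** P0@[35:35],P7@[34:35]
i=36 'b': node 24→8 (fail-walked)
i=37 'b': node 8→3 (fail-walked)
i=38 'c': node 3→11 (fail-walked)

Result: [[1,0],[3,4],[4,2],[5,5],[9,0],[9,7],[10,6],[12,0],[14,4],[15,2],[16,5],[18,0],[18,7],[20,4],[21,2],[22,0],[22,3],[22,7],[24,4],[26,0],[28,4],[29,2],[30,5],[35,0],[35,7]]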